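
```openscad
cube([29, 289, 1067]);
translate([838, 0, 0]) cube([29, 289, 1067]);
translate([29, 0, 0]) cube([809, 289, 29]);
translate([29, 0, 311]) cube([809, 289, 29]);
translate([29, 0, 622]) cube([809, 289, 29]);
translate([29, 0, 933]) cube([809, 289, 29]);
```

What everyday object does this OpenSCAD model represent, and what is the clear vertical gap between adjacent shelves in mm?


A bookshelf. The clear shelf gap is 282 mm.

Two tall side panels with 4 horizontal boards between them — a bookshelf. The first two shelf undersides are at z = 0 and z = 311; with shelf thickness 29, the clear gap is 311 − 0 − 29 = 282 mm.


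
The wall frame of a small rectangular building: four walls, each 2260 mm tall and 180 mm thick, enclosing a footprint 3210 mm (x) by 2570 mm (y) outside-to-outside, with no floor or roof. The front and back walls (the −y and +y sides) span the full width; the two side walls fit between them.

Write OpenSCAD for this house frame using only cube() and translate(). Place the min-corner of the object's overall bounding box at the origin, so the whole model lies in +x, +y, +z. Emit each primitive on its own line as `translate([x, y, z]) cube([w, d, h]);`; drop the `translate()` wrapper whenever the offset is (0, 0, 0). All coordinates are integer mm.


cube([3210, 180, 2260]);
translate([0, 2390, 0]) cube([3210, 180, 2260]);
translate([0, 180, 0]) cube([180, 2210, 2260]);
translate([3030, 180, 0]) cube([180, 2210, 2260]);


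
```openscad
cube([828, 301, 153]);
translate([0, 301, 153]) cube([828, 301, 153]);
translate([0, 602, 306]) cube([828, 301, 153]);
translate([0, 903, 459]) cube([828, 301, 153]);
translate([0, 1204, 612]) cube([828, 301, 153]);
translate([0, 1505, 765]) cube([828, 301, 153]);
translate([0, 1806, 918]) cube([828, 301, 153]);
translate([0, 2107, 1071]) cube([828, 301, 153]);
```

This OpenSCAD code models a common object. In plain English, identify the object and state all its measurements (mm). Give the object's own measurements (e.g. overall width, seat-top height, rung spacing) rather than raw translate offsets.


A straight staircase of 8 solid steps. Each step is 828 mm wide (x), 301 mm deep (y, the going) and 153 mm tall (the rise). The first step rests on the floor; each subsequent step sits one going further in +y and one rise higher in +z, directly behind and above the previous step with no overlap.


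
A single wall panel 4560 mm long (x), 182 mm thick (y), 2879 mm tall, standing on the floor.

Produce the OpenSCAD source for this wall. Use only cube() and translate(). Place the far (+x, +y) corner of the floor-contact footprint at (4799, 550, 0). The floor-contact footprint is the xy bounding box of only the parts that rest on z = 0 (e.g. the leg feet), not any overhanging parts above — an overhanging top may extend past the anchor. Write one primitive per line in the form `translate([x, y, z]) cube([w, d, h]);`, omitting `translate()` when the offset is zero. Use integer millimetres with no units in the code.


translate([239, 368, 0]) cube([4560, 182, 2879]);


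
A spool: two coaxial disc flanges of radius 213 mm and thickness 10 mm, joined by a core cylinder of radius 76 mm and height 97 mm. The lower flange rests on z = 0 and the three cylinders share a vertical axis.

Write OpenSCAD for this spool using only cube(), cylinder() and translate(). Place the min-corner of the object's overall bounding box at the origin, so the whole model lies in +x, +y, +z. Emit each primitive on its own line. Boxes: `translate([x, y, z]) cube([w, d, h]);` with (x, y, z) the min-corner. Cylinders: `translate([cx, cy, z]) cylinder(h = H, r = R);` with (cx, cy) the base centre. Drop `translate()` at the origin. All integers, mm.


translate([213, 213, 0]) cylinder(h = 10, r = 213);
translate([213, 213, 10]) cylinder(h = 97, r = 76);
translate([213, 213, 107]) cylinder(h = 10, r = 213);


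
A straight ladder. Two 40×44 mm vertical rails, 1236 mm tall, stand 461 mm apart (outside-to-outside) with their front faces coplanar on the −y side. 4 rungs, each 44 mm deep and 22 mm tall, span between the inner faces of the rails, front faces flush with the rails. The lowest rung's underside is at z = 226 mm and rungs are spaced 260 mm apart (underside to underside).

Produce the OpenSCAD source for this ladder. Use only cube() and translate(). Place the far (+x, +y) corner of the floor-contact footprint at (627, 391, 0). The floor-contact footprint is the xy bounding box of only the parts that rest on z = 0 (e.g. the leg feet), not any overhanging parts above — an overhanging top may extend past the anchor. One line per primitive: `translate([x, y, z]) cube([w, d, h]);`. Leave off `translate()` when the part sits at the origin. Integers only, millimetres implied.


translate([166, 347, 0]) cube([40, 44, 1236]);
translate([587, 347, 0]) cube([40, 44, 1236]);
translate([206, 347, 226]) cube([381, 44, 22]);
translate([206, 347, 486]) cube([381, 44, 22]);
translate([206, 347, 746]) cube([381, 44, 22]);
translate([206, 347, 1006]) cube([381, 44, 22]);


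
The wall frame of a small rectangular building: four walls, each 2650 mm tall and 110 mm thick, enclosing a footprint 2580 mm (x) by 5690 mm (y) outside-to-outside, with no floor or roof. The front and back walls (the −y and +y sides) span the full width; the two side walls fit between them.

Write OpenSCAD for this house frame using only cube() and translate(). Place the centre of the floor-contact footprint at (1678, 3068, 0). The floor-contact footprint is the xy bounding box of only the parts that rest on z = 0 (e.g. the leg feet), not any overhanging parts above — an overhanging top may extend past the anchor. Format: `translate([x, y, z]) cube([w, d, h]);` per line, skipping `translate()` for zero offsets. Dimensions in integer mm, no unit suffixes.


translate([388, 223, 0]) cube([2580, 110, 2650]);
translate([388, 5803, 0]) cube([2580, 110, 2650]);
translate([388, 333, 0]) cube([110, 5470, 2650]);
translate([2858, 333, 0]) cube([110, 5470, 2650]);


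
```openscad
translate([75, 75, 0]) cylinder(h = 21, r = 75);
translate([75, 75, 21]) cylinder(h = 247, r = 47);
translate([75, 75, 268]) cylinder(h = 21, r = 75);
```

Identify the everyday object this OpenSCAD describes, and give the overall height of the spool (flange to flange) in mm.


A spool. The overall height is 289 mm.

Three coaxial cylinders, large–small–large — a spool. Two 21 mm flanges and a 247 mm core give 21 + 247 + 21 = 289 mm.


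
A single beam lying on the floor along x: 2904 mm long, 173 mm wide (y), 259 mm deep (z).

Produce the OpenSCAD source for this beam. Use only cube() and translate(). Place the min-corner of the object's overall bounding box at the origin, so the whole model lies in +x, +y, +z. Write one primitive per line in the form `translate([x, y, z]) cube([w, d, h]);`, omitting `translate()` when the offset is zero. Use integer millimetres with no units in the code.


cube([2904, 173, 259]);


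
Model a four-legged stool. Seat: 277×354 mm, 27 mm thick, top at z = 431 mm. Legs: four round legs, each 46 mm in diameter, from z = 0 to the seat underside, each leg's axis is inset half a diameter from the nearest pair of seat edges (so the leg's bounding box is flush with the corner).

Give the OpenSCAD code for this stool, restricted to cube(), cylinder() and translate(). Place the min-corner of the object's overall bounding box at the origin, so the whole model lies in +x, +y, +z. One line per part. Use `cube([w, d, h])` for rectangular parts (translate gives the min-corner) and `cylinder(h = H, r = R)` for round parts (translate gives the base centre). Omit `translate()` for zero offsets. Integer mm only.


translate([0, 0, 404]) cube([277, 354, 27]);
translate([23, 23, 0]) cylinder(h = 404, r = 23);
translate([254, 23, 0]) cylinder(h = 404, r = 23);
translate([23, 331, 0]) cylinder(h = 404, r = 23);
translate([254, 331, 0]) cylinder(h = 404, r = 23);


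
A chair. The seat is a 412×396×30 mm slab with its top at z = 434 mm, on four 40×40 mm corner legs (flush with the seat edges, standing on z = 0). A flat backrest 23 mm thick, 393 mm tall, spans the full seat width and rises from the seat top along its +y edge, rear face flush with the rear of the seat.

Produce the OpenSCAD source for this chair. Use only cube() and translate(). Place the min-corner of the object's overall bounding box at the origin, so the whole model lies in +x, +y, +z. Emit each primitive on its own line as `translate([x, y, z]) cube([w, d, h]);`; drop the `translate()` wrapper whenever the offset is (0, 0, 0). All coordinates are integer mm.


translate([0, 0, 404]) cube([412, 396, 30]);
cube([40, 40, 404]);
translate([372, 0, 0]) cube([40, 40, 404]);
translate([0, 356, 0]) cube([40, 40, 404]);
translate([372, 356, 0]) cube([40, 40, 404]);
translate([0, 373, 434]) cube([412, 23, 393]);


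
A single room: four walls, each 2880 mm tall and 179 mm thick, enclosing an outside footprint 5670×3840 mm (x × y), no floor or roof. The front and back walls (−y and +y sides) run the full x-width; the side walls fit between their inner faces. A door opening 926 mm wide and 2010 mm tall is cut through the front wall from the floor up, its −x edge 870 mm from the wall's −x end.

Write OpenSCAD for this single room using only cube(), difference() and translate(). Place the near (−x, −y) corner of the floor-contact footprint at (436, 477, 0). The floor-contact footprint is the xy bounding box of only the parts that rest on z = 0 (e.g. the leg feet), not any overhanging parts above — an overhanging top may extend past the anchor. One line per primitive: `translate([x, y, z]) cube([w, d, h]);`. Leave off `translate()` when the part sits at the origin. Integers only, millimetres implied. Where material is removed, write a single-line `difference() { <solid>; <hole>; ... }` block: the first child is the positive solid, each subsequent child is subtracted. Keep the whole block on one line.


difference() { translate([436, 477, 0]) cube([5670, 179, 2880]); translate([1306, 477, 0]) cube([926, 179, 2010]); }
translate([436, 4138, 0]) cube([5670, 179, 2880]);
translate([436, 656, 0]) cube([179, 3482, 2880]);
translate([5927, 656, 0]) cube([179, 3482, 2880]);


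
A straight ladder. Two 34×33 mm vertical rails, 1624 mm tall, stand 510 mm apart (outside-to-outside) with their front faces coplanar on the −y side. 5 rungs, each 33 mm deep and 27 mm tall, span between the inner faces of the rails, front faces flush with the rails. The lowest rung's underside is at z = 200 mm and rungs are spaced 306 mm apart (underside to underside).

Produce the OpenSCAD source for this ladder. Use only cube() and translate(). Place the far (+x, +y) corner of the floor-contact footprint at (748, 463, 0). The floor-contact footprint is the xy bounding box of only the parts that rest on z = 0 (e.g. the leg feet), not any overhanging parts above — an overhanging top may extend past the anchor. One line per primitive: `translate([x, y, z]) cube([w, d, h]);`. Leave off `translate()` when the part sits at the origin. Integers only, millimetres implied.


translate([238, 430, 0]) cube([34, 33, 1624]);
translate([714, 430, 0]) cube([34, 33, 1624]);
translate([272, 430, 200]) cube([442, 33, 27]);
translate([272, 430, 506]) cube([442, 33, 27]);
translate([272, 430, 812]) cube([442, 33, 27]);
translate([272, 430, 1118]) cube([442, 33, 27]);
translate([272, 430, 1424]) cube([442, 33, 27]);


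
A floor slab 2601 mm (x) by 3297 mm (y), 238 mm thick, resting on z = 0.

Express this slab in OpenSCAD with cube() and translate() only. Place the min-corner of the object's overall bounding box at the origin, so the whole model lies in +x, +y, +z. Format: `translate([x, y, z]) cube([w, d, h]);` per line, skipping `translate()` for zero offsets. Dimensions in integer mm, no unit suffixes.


cube([2601, 3297, 238]);


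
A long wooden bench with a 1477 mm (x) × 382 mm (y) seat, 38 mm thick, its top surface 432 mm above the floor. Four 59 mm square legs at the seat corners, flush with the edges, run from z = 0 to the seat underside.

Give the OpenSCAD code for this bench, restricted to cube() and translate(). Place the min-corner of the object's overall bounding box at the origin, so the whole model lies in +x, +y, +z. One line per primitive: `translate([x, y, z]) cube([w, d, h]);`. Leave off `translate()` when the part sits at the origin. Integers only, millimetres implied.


translate([0, 0, 394]) cube([1477, 382, 38]);
cube([59, 59, 394]);
translate([0, 323, 0]) cube([59, 59, 394]);
translate([1418, 0, 0]) cube([59, 59, 394]);
translate([1418, 323, 0]) cube([59, 59, 394]);


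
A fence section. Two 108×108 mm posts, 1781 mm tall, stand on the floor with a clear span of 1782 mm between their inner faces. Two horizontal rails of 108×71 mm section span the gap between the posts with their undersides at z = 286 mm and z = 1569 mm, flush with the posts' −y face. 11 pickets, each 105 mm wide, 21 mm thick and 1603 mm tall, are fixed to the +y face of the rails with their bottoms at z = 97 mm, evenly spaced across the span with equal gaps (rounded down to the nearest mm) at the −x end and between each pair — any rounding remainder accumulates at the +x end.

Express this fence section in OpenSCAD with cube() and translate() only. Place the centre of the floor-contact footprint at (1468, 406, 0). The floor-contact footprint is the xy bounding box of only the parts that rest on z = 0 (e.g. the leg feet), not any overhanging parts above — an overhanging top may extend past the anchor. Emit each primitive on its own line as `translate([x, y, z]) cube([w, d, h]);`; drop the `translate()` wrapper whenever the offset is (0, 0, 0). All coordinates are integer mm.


translate([469, 352, 0]) cube([108, 108, 1781]);
translate([2359, 352, 0]) cube([108, 108, 1781]);
translate([577, 352, 286]) cube([1782, 108, 71]);
translate([577, 352, 1569]) cube([1782, 108, 71]);
translate([629, 460, 97]) cube([105, 21, 1603]);
translate([786, 460, 97]) cube([105, 21, 1603]);
translate([943, 460, 97]) cube([105, 21, 1603]);
translate([1100, 460, 97]) cube([105, 21, 1603]);
translate([1257, 460, 97]) cube([105, 21, 1603]);
translate([1414, 460, 97]) cube([105, 21, 1603]);
translate([1571, 460, 97]) cube([105, 21, 1603]);
translate([1728, 460, 97]) cube([105, 21, 1603]);
translate([1885, 460, 97]) cube([105, 21, 1603]);
translate([2042, 460, 97]) cube([105, 21, 1603]);
translate([2199, 460, 97]) cube([105, 21, 1603]);


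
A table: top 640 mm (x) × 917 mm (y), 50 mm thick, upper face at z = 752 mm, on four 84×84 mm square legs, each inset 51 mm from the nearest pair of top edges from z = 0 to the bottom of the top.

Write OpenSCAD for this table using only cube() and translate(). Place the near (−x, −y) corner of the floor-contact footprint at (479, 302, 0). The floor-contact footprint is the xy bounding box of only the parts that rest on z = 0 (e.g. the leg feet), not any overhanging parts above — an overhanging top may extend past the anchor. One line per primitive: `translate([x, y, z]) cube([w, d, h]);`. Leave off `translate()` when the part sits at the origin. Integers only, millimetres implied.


// leg_h = 752 - 50 = 702
translate([428, 251, 702]) cube([640, 917, 50]);
translate([479, 302, 0]) cube([84, 84, 702]);
translate([933, 302, 0]) cube([84, 84, 702]);
translate([479, 1033, 0]) cube([84, 84, 702]);
translate([933, 1033, 0]) cube([84, 84, 702]);


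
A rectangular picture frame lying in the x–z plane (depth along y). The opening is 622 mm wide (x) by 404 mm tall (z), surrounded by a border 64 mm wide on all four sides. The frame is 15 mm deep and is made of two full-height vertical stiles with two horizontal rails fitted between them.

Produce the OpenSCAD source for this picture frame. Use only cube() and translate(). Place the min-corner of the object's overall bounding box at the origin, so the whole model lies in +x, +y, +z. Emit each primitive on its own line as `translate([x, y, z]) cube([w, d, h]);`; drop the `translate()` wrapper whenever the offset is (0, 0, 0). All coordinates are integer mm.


cube([64, 15, 532]);
translate([686, 0, 0]) cube([64, 15, 532]);
translate([64, 0, 0]) cube([622, 15, 64]);
translate([64, 0, 468]) cube([622, 15, 64]);


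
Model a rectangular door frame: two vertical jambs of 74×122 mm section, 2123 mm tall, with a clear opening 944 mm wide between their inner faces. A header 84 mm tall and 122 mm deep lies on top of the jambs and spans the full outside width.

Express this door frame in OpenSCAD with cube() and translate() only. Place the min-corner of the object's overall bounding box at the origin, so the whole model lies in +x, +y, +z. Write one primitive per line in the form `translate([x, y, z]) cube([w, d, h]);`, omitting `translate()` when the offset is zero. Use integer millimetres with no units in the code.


cube([74, 122, 2123]);
translate([1018, 0, 0]) cube([74, 122, 2123]);
translate([0, 0, 2123]) cube([1092, 122, 84]);


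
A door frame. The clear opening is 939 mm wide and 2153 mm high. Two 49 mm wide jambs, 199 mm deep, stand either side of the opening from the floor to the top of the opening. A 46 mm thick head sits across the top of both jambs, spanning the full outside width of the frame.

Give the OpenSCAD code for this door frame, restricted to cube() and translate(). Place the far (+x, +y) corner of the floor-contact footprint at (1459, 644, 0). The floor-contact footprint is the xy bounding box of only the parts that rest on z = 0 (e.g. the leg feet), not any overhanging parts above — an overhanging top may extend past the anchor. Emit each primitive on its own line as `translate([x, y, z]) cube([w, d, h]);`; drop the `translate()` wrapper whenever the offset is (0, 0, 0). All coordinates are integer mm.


translate([422, 445, 0]) cube([49, 199, 2153]);
translate([1410, 445, 0]) cube([49, 199, 2153]);
translate([422, 445, 2153]) cube([1037, 199, 46]);


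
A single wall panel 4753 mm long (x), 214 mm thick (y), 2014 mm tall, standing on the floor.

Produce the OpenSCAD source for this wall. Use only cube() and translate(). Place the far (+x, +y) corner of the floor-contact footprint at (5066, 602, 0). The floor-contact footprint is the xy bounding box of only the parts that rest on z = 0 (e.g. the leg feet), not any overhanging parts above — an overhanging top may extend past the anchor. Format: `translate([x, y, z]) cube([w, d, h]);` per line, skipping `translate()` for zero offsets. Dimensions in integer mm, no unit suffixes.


translate([313, 388, 0]) cube([4753, 214, 2014]);


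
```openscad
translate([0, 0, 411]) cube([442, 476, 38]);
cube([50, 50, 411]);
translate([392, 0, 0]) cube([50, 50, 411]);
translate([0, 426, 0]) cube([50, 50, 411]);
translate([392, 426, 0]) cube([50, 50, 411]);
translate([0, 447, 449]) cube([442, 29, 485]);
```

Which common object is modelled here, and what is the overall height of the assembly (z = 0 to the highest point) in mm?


A chair. The overall height is 934 mm.

A slab on four corner posts with a tall panel at the back — a chair. The seat slab sits at z = 411 with thickness 38, and the 485 mm backrest starts at the seat top, so the overall height is 411 + 38 + 485 = 934 mm.


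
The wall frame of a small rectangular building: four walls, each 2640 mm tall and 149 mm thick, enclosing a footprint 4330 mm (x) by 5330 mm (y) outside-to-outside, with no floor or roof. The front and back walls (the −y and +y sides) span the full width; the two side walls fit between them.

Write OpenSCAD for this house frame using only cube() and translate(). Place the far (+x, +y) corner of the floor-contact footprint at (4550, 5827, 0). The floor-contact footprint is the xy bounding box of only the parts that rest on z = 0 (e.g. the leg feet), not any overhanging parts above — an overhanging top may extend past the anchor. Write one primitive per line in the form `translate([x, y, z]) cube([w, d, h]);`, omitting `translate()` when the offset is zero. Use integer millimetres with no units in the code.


translate([220, 497, 0]) cube([4330, 149, 2640]);
translate([220, 5678, 0]) cube([4330, 149, 2640]);
translate([220, 646, 0]) cube([149, 5032, 2640]);
translate([4401, 646, 0]) cube([149, 5032, 2640]);


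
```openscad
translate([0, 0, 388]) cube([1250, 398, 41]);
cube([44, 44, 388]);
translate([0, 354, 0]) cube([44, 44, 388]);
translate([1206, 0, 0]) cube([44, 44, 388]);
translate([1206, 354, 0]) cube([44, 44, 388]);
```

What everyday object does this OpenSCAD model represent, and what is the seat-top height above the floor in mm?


A bench. The seat-top height is 429 mm.

A long slab on four corner posts — a bench. The slab sits at z = 388 with thickness 41, so the top is 388 + 41 = 429 mm.


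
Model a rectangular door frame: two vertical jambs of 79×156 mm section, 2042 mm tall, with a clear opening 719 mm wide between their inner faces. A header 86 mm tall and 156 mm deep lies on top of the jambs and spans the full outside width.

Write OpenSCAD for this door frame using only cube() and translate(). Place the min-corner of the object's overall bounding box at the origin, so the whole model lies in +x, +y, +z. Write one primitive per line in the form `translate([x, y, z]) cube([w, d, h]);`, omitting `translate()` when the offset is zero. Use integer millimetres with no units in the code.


cube([79, 156, 2042]);
translate([798, 0, 0]) cube([79, 156, 2042]);
translate([0, 0, 2042]) cube([877, 156, 86]);


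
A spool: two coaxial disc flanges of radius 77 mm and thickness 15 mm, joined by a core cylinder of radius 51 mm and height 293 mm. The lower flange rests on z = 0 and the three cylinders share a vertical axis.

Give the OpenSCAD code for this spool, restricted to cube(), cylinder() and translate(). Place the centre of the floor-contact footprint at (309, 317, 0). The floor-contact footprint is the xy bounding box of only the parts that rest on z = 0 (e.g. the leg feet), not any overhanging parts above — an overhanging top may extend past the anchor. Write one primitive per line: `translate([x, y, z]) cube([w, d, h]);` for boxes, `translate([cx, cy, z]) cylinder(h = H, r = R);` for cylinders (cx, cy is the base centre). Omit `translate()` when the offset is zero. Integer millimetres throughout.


translate([309, 317, 0]) cylinder(h = 15, r = 77);
translate([309, 317, 15]) cylinder(h = 293, r = 51);
translate([309, 317, 308]) cylinder(h = 15, r = 77);


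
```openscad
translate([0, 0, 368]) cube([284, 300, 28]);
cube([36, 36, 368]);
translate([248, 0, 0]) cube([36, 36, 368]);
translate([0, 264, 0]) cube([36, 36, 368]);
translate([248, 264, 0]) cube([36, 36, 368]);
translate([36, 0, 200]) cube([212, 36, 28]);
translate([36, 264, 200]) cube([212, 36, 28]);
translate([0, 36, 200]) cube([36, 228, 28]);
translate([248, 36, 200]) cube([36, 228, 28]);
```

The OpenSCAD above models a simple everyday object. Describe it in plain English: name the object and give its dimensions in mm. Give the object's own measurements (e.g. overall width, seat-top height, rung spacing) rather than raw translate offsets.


A four-legged stool. The seat is a 284×300×28 mm slab whose top surface is at z = 396 mm; four square legs, each 36×36 mm in cross-section, run from the floor (z = 0) to the underside of the seat, each flush with a corner of the seat. Four stretchers, 36 mm wide and 28 mm tall, connect adjacent legs with their undersides at z = 200 mm, each running between the inner faces of the legs it joins and aligned with the legs' outer faces on the other axis.


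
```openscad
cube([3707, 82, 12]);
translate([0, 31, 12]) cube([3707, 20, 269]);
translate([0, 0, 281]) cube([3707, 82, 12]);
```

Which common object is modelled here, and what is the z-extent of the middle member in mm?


An I-beam. The web height is 269 mm.

Two wide flanges with a thin centred web — an I-beam. Overall 293 mm minus two 12 mm flanges gives a web of 293 − 2·12 = 269 mm.


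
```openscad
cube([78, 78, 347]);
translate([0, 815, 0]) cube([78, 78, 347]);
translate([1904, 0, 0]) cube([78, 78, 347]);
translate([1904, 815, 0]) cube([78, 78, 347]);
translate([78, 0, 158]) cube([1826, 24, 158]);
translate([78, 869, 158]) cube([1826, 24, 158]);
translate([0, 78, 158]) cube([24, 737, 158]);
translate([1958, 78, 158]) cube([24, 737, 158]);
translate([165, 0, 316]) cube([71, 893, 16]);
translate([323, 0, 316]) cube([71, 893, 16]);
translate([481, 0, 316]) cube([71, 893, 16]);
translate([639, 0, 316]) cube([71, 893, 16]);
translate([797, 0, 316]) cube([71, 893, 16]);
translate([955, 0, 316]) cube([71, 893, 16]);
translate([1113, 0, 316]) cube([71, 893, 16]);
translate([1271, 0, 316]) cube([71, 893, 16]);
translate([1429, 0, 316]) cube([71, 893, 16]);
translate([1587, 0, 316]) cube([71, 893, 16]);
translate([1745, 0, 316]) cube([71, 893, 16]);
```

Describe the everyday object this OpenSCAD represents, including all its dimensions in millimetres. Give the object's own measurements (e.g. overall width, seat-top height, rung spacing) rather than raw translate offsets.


A bed frame 1982 mm long (x) by 893 mm wide (y). Four 78×78 mm corner posts, 347 mm tall, at the corners of the footprint. Four rails of 24 mm thickness and 158 mm height run between adjacent posts with their undersides at z = 158 mm, their outer faces flush with the outside of the frame (the two x-running rails run between the posts' inner faces; the two y-running rails run between the posts' inner faces). 11 slats, each 71 mm wide (x) and 16 mm thick, lie across the top of the two x-running rails, running the full 893 mm width of the frame in y; along x they sit between the end posts with a 87 mm gap after the −x posts and between neighbouring slats, leaving 88 mm before the +x posts.


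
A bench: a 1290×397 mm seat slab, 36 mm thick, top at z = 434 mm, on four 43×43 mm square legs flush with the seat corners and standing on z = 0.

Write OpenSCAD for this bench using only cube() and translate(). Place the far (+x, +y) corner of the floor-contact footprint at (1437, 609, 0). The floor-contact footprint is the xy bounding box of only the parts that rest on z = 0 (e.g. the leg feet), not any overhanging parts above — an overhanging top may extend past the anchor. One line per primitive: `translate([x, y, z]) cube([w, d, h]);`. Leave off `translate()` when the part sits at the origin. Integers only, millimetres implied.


translate([147, 212, 398]) cube([1290, 397, 36]);
translate([147, 212, 0]) cube([43, 43, 398]);
translate([147, 566, 0]) cube([43, 43, 398]);
translate([1394, 212, 0]) cube([43, 43, 398]);
translate([1394, 566, 0]) cube([43, 43, 398]);


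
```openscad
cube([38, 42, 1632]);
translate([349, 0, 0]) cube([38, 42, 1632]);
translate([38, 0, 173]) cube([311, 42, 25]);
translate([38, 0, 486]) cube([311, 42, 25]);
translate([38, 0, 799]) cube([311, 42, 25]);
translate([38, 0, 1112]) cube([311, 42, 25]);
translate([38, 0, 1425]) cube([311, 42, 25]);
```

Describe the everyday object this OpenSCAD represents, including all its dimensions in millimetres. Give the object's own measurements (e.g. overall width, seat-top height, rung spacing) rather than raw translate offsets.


A straight ladder. Two 38×42 mm vertical rails, 1632 mm tall, stand 387 mm apart (outside-to-outside) with their front faces coplanar on the −y side. 5 rungs, each 42 mm deep and 25 mm tall, span between the inner faces of the rails, front faces flush with the rails. The lowest rung's underside is at z = 173 mm and rungs are spaced 313 mm apart (underside to underside).


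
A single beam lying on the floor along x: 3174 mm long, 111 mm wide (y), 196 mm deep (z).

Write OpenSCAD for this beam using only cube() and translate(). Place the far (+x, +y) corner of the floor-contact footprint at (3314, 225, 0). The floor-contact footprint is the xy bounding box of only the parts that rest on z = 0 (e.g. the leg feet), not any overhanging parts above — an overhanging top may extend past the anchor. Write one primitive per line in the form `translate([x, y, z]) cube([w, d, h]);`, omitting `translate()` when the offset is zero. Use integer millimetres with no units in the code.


translate([140, 114, 0]) cube([3174, 111, 196]);


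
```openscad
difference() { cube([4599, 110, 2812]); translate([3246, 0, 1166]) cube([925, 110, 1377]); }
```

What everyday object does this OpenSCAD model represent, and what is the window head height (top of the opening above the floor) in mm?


A wall with a window opening. The window head height is 2543 mm.

A wall with a rectangular opening subtracted — a window. Sill at z = 1166, opening 1377 mm tall, so the head is at 1166 + 1377 = 2543 mm.


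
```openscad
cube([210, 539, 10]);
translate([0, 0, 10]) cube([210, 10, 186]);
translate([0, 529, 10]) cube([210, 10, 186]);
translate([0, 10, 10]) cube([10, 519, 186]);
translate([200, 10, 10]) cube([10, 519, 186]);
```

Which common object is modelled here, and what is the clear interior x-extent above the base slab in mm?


An open box. The internal width is 190 mm.

A 210×539 base slab with four walls standing on it — an open box. The base is 210 mm wide and the walls are 10 mm thick, so the internal width is 210 − 2 × 10 = 190 mm.


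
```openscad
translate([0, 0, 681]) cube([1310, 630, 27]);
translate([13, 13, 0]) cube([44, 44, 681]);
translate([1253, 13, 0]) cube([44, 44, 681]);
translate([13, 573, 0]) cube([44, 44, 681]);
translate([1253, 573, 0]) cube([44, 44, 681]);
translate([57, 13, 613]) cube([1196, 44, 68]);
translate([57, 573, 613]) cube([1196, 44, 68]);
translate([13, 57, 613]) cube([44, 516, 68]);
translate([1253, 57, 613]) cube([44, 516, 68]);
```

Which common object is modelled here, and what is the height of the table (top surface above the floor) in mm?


A table. The table height is 708 mm.

A 1310×630×27 slab sits at z = 681 on four 44 mm square posts — a table. The top surface is at 681 + 27 = 708 mm.


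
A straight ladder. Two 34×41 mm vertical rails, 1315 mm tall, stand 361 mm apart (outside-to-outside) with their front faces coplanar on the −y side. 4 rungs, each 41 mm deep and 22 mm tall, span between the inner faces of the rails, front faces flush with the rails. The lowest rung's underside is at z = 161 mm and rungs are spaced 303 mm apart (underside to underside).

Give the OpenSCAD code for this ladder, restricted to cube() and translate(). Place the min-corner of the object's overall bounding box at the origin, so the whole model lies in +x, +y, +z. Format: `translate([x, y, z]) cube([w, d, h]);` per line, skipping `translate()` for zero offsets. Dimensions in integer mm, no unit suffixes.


cube([34, 41, 1315]);
translate([327, 0, 0]) cube([34, 41, 1315]);
translate([34, 0, 161]) cube([293, 41, 22]);
translate([34, 0, 464]) cube([293, 41, 22]);
translate([34, 0, 767]) cube([293, 41, 22]);
translate([34, 0, 1070]) cube([293, 41, 22]);


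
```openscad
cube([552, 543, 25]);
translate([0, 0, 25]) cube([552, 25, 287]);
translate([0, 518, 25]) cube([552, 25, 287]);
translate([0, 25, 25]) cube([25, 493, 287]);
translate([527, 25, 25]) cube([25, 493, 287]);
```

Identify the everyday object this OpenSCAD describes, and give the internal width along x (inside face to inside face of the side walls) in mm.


An open box. The internal width is 502 mm.

A 552×543 base slab with four walls standing on it — an open box. The base is 552 mm wide and the walls are 25 mm thick, so the internal width is 552 − 2 × 25 = 502 mm.


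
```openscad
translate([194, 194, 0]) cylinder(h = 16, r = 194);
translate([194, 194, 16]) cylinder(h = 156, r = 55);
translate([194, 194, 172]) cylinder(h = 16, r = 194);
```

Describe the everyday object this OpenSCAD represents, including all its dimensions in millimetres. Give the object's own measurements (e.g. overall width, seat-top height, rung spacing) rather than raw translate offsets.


A spool: two coaxial disc flanges of radius 194 mm and thickness 16 mm, joined by a core cylinder of radius 55 mm and height 156 mm. The lower flange rests on z = 0 and the three cylinders share a vertical axis.


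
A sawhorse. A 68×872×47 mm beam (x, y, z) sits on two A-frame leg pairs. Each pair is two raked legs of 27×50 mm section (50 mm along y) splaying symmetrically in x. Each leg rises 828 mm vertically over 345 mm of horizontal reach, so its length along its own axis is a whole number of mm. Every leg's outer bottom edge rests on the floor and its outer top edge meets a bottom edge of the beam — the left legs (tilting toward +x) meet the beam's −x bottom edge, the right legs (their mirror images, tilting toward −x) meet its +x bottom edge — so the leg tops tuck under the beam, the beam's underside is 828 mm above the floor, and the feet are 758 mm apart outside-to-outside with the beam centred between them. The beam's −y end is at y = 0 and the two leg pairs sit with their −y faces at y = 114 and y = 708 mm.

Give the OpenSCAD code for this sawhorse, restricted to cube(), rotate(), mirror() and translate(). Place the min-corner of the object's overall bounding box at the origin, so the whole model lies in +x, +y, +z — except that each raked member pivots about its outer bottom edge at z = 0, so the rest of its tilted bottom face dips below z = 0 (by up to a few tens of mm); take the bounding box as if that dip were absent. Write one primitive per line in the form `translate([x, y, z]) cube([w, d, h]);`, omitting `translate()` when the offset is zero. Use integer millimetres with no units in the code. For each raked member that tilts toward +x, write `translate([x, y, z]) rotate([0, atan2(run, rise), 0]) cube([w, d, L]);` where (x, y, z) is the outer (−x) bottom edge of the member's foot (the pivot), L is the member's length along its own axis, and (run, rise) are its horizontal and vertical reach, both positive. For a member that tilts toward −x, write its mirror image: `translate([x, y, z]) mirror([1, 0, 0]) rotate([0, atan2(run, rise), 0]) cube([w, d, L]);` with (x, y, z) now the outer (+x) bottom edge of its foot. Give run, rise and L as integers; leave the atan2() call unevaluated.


translate([345, 0, 828]) cube([68, 872, 47]);
translate([0, 114, 0]) rotate([0, atan2(345, 828), 0]) cube([27, 50, 897]);
translate([758, 114, 0]) mirror([1, 0, 0]) rotate([0, atan2(345, 828), 0]) cube([27, 50, 897]);
translate([0, 708, 0]) rotate([0, atan2(345, 828), 0]) cube([27, 50, 897]);
translate([758, 708, 0]) mirror([1, 0, 0]) rotate([0, atan2(345, 828), 0]) cube([27, 50, 897]);


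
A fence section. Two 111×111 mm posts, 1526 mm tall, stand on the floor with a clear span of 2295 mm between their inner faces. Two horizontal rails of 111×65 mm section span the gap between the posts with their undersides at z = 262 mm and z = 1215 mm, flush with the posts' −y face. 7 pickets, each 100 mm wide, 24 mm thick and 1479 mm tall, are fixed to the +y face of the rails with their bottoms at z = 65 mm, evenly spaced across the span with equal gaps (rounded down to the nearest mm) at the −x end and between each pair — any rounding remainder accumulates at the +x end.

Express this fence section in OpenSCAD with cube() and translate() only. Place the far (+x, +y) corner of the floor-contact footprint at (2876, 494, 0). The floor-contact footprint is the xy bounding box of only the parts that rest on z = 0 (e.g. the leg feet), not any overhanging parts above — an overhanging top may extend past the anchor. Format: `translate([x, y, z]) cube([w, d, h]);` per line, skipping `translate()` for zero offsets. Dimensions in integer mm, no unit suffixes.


translate([359, 383, 0]) cube([111, 111, 1526]);
translate([2765, 383, 0]) cube([111, 111, 1526]);
translate([470, 383, 262]) cube([2295, 111, 65]);
translate([470, 383, 1215]) cube([2295, 111, 65]);
translate([669, 494, 65]) cube([100, 24, 1479]);
translate([968, 494, 65]) cube([100, 24, 1479]);
translate([1267, 494, 65]) cube([100, 24, 1479]);
translate([1566, 494, 65]) cube([100, 24, 1479]);
translate([1865, 494, 65]) cube([100, 24, 1479]);
translate([2164, 494, 65]) cube([100, 24, 1479]);
translate([2463, 494, 65]) cube([100, 24, 1479]);


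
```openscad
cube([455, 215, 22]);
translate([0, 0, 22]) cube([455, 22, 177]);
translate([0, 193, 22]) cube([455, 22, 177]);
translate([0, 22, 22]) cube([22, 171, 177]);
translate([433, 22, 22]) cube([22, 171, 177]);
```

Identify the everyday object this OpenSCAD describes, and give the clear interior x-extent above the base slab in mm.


An open box. The internal width is 411 mm.

A 455×215 base slab with four walls standing on it — an open box. The base is 455 mm wide and the walls are 22 mm thick, so the internal width is 455 − 2 × 22 = 411 mm.


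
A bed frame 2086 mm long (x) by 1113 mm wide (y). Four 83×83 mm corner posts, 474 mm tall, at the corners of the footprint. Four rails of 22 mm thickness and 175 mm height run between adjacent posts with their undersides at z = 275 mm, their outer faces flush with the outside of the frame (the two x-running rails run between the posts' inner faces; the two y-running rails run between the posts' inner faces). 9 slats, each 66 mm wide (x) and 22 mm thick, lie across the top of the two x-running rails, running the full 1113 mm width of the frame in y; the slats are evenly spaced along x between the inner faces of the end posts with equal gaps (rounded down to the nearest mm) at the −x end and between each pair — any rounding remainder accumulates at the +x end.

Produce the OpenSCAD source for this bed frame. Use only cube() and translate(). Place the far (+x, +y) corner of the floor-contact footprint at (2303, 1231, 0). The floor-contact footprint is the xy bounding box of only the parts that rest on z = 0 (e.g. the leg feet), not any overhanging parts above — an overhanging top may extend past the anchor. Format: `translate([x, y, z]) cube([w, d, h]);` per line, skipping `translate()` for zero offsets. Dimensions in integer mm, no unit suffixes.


translate([217, 118, 0]) cube([83, 83, 474]);
translate([217, 1148, 0]) cube([83, 83, 474]);
translate([2220, 118, 0]) cube([83, 83, 474]);
translate([2220, 1148, 0]) cube([83, 83, 474]);
translate([300, 118, 275]) cube([1920, 22, 175]);
translate([300, 1209, 275]) cube([1920, 22, 175]);
translate([217, 201, 275]) cube([22, 947, 175]);
translate([2281, 201, 275]) cube([22, 947, 175]);
translate([432, 118, 450]) cube([66, 1113, 22]);
translate([630, 118, 450]) cube([66, 1113, 22]);
translate([828, 118, 450]) cube([66, 1113, 22]);
translate([1026, 118, 450]) cube([66, 1113, 22]);
translate([1224, 118, 450]) cube([66, 1113, 22]);
translate([1422, 118, 450]) cube([66, 1113, 22]);
translate([1620, 118, 450]) cube([66, 1113, 22]);
translate([1818, 118, 450]) cube([66, 1113, 22]);
translate([2016, 118, 450]) cube([66, 1113, 22]);


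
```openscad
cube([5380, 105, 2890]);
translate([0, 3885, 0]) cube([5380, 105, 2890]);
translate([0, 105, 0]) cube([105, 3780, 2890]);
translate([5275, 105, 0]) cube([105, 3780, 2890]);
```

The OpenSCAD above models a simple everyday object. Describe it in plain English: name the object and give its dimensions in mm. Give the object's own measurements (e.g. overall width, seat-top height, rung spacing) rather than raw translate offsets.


The wall frame of a small rectangular building: four walls, each 2890 mm tall and 105 mm thick, enclosing a footprint 5380 mm (x) by 3990 mm (y) outside-to-outside, with no floor or roof. The front and back walls (the −y and +y sides) span the full width; the two side walls fit between them.


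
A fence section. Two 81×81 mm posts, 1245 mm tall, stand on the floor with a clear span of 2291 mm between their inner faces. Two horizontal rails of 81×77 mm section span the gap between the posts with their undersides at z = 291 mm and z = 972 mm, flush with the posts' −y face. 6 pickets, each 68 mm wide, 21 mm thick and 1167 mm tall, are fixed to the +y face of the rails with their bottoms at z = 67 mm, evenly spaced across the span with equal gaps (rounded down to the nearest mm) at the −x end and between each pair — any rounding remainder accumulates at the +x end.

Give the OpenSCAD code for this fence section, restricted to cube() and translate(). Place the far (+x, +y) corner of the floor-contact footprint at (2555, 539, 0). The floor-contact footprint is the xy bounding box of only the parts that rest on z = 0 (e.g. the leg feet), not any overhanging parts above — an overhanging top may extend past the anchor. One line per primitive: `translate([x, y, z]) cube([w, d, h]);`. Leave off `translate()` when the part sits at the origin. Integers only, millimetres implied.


translate([102, 458, 0]) cube([81, 81, 1245]);
translate([2474, 458, 0]) cube([81, 81, 1245]);
translate([183, 458, 291]) cube([2291, 81, 77]);
translate([183, 458, 972]) cube([2291, 81, 77]);
translate([452, 539, 67]) cube([68, 21, 1167]);
translate([789, 539, 67]) cube([68, 21, 1167]);
translate([1126, 539, 67]) cube([68, 21, 1167]);
translate([1463, 539, 67]) cube([68, 21, 1167]);
translate([1800, 539, 67]) cube([68, 21, 1167]);
translate([2137, 539, 67]) cube([68, 21, 1167]);
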